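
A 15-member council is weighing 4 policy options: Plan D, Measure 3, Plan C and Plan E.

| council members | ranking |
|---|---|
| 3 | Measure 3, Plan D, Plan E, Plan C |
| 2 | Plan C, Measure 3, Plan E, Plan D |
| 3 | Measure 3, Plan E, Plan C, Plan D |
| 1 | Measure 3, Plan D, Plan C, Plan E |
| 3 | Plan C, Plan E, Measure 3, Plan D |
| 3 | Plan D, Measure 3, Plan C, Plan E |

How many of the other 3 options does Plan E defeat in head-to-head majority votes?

Plan E against each rival (15 council members):
Plan E vs Plan D: Plan E wins 8–7.
Plan E vs Measure 3: Measure 3, 12–3.
Plan E vs Plan C: 6 to 9, Plan C.
Plan E beats Plan D; loses to Measure 3, Plan C — 1 pairwise win.

1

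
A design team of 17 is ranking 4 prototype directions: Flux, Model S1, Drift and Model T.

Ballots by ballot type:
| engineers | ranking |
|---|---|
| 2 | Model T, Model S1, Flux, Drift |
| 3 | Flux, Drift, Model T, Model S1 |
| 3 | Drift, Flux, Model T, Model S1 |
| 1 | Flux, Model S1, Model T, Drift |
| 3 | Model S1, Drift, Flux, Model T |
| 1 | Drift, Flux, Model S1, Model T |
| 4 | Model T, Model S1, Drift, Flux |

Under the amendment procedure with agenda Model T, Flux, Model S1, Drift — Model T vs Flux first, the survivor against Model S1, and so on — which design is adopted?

Round 1: Model T vs Flux — 6–11, Flux advances.
Round 2: Flux vs Model S1 — 8–9, Model S1 advances.
Round 3: Model S1 vs Drift — 10–7, Model S1 advances.
The agenda winner is Model S1.

Model S1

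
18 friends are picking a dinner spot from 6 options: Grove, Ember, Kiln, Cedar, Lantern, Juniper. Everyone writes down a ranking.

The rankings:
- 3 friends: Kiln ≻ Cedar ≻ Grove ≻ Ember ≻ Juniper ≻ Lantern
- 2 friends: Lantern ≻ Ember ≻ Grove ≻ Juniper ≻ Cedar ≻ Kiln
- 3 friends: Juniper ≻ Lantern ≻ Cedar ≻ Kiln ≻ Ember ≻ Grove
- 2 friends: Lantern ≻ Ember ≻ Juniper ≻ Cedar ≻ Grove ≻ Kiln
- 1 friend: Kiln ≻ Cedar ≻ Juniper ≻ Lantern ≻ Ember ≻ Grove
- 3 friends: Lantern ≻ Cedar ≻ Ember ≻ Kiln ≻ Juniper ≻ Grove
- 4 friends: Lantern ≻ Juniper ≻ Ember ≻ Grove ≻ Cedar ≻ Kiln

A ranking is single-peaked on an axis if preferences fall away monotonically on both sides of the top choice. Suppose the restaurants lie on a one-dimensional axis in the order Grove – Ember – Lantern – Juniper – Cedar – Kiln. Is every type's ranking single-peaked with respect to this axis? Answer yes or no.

no

Axis positions: Grove=1, Ember=2, Lantern=3, Juniper=4, Cedar=5, Kiln=6.
Type 1: ranking walks positions 6-5-1-2-4-3; Grove is ranked above Juniper even though Juniper lies between Grove and the peak Kiln on the axis — preferences dip and rise again. Not single-peaked.
Type 2 (peak Lantern at position 3): ranking walks positions 3-2-1-4-5-6, expanding outward from the peak — single-peaked.
Type 3 (peak Juniper at position 4): ranking walks positions 4-3-5-6-2-1, expanding outward from the peak — single-peaked.
Type 4 (peak Lantern at position 3): ranking walks positions 3-2-4-5-1-6, expanding outward from the peak — single-peaked.
Type 5 (peak Kiln at position 6): ranking walks positions 6-5-4-3-2-1, expanding outward from the peak — single-peaked.
Type 6: ranking walks positions 3-5-2-6-4-1; Cedar is ranked above Juniper even though Juniper lies between Cedar and the peak Lantern on the axis — preferences dip and rise again. Not single-peaked.
Type 7 (peak Lantern at position 3): ranking walks positions 3-4-2-1-5-6, expanding outward from the peak — single-peaked.
Type 1 violates single-peakedness, so the profile is not single-peaked on this axis.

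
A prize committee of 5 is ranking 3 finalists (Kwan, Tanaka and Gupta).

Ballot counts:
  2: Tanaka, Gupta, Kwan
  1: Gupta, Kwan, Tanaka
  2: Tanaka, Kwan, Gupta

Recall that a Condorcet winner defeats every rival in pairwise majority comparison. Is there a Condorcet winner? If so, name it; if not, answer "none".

Tanaka

Pairwise majorities:
Kwan vs Tanaka: Tanaka, 4–1.
Kwan vs Gupta: Gupta, 3–2.
Tanaka vs Gupta: Tanaka, 4–1.
Tanaka defeats every rival head-to-head and is the Condorcet winner.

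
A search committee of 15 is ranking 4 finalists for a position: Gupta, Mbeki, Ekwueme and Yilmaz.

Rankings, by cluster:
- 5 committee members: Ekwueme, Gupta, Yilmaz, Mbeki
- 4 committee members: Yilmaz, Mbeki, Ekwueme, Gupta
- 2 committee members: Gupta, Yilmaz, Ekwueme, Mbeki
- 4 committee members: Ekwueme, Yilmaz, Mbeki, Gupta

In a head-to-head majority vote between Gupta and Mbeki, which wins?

Mbeki

Ballots ranking Gupta above Mbeki: 5 + 2 = 7.
Ballots ranking Mbeki above Gupta: 15 − 7 = 8.
Mbeki wins the head-to-head 8–7.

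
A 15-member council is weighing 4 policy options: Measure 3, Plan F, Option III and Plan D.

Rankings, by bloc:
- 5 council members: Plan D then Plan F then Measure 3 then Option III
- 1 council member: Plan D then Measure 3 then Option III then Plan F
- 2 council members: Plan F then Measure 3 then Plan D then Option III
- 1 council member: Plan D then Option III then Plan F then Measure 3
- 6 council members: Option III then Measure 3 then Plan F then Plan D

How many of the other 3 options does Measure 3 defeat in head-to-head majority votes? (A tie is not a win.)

2

Measure 3 against each rival (15 council members):
Measure 3 vs Plan F: Plan F wins 8–7.
Measure 3 vs Option III: Measure 3 preferred on 5+1+2 = 8 ballots; Measure 3 wins 8–7.
Measure 3 vs Plan D: Measure 3 is ranked higher on 2+6 = 8 ballots, Plan D on 7. Measure 3 wins 8–7.
Measure 3 beats Option III, Plan D; loses to Plan F — 2 pairwise wins.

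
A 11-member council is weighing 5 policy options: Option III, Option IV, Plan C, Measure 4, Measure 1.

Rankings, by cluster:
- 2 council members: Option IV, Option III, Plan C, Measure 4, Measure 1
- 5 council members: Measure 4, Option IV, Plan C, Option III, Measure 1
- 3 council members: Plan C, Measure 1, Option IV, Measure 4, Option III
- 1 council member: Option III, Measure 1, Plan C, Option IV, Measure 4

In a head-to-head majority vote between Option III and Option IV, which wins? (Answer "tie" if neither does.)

Option IV

Ballots ranking Option III above Option IV: 1.
Ballots ranking Option IV above Option III: 11 − 1 = 10.
Option IV wins the head-to-head 10–1.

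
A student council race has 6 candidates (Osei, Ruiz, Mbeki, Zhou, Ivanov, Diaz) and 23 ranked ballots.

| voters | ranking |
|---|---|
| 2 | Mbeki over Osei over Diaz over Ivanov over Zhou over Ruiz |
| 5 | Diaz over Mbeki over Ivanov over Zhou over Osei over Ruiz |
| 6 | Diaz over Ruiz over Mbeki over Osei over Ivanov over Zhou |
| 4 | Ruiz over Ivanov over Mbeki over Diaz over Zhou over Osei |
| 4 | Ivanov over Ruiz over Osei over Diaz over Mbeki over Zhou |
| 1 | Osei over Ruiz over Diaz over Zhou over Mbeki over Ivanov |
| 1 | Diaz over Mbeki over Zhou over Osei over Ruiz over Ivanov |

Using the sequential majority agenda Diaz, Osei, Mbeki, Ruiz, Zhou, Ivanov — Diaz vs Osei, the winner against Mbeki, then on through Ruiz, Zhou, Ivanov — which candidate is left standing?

Round 1: Diaz vs Osei — 16–7, Diaz advances.
Round 2: Diaz vs Mbeki — 17–6, Diaz advances.
Round 3: Diaz vs Ruiz — 14–9, Diaz advances.
Round 4: Diaz vs Zhou — 23–0, Diaz advances.
Round 5: Diaz vs Ivanov — 15–8, Diaz advances.
Diaz survives the agenda.

Diaz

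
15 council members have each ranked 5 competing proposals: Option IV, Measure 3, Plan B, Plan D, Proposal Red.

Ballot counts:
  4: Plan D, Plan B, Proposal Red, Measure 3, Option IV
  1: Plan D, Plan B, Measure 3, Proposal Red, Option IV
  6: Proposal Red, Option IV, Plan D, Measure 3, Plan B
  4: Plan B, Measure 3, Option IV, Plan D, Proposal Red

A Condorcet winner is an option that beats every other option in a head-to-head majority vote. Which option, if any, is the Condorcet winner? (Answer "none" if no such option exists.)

Pairwise majorities:
Option IV–Measure 3: Measure 3 9–6.
Option IV vs Plan B: Plan B, 9–6.
Option IV vs Plan D: Option IV wins 10–5.
Option IV vs Proposal Red: Proposal Red wins 11–4.
Measure 3–Plan B: Plan B 9–6.
Measure 3–Plan D: Plan D 11–4.
Measure 3 vs Proposal Red: Proposal Red wins 10–5.
Plan B vs Plan D: Plan D, 11–4.
Plan B vs Proposal Red: Plan B, 9–6.
Plan D vs Proposal Red: Plan D wins 9–6.
Each option drops at least one matchup (Option IV loses to Measure 3; Measure 3 loses to Plan B; Plan B loses to Plan D; Plan D loses to Option IV; Proposal Red loses to Plan B); the cycle Option IV > Plan D > Measure 3 > Option IV rules out a Condorcet winner.

none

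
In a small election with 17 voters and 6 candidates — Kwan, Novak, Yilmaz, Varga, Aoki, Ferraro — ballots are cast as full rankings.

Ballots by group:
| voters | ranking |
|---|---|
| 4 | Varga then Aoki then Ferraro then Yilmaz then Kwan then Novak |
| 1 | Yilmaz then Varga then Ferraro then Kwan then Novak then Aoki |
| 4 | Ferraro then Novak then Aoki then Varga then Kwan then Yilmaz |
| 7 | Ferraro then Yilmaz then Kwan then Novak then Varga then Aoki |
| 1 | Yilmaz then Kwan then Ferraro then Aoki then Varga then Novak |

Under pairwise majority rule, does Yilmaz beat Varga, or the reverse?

Yilmaz

Ballots ranking Yilmaz above Varga: 1 + 7 + 1 = 9.
Ballots ranking Varga above Yilmaz: 17 − 9 = 8.
Yilmaz wins the head-to-head 9–8.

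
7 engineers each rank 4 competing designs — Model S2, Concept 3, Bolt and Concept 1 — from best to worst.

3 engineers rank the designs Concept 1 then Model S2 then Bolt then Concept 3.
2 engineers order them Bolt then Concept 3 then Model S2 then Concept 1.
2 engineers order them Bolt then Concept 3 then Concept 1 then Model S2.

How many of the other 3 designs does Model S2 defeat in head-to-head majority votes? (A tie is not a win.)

Model S2 against each rival (7 engineers):
Model S2 vs Concept 3: Model S2 is ranked higher on 3 ballots, Concept 3 on 4. Concept 3 wins 4–3.
Model S2 vs Bolt: Bolt wins 4–3.
Model S2 vs Concept 1: Concept 1 wins 5–2.
Model S2 beats no one; loses to Concept 3, Bolt, Concept 1 — 0 pairwise wins.

0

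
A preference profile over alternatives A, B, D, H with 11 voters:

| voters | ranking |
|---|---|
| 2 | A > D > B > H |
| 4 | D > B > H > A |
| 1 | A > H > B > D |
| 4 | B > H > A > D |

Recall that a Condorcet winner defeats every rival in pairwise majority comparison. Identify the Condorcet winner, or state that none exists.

Pairwise majorities:
A vs B: 3 to 8, B.
A vs D: A is ranked higher on 2+1+4 = 7 ballots, D on 4. A wins 7–4.
A vs H: 2+1 = 3 for A, 8 for H — H by 8–3.
B vs D: B is ranked higher on 1+4 = 5 ballots, D on 6. D wins 6–5.
B vs H: B is ranked higher on 2+4+4 = 10 ballots, H on 1. B wins 10–1.
D vs H: 2+4 = 6 for D, 5 for H — D by 6–5.
No alternative is unbeaten: A loses to B; B loses to D; D loses to A; H loses to B. In particular A beats D beats B beats A is a majority cycle — no Condorcet winner exists.

none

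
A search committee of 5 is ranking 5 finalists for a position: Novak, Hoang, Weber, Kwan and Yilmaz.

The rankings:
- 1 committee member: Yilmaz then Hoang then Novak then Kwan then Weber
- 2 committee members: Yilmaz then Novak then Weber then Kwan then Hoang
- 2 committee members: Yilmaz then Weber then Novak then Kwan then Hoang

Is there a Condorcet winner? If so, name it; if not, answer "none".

Head-to-head results (5 committee members):
Novak vs Hoang: 4 to 1, Novak.
Novak vs Weber: 1+2 = 3 for Novak, 2 for Weber — Novak by 3–2.
Novak vs Kwan: Novak is ranked higher on 1+2+2 = 5 ballots, Kwan on 0. Novak wins 5–0.
Novak vs Yilmaz: Novak is ranked higher on 0 ballots, Yilmaz on 5. Yilmaz wins 5–0.
Hoang vs Weber: 1 to 4, Weber.
Hoang vs Kwan: Hoang preferred on 1 ballot; Kwan wins 4–1.
Hoang vs Yilmaz: 0 to 5, Yilmaz.
Weber vs Kwan: Weber preferred on 2+2 = 4 ballots; Weber wins 4–1.
Weber vs Yilmaz: Weber is ranked higher on 0 ballots, Yilmaz on 5. Yilmaz wins 5–0.
Kwan vs Yilmaz: 0 to 5, Yilmaz.
Yilmaz wins every pairwise contest, so Yilmaz is the Condorcet winner.

Yilmaz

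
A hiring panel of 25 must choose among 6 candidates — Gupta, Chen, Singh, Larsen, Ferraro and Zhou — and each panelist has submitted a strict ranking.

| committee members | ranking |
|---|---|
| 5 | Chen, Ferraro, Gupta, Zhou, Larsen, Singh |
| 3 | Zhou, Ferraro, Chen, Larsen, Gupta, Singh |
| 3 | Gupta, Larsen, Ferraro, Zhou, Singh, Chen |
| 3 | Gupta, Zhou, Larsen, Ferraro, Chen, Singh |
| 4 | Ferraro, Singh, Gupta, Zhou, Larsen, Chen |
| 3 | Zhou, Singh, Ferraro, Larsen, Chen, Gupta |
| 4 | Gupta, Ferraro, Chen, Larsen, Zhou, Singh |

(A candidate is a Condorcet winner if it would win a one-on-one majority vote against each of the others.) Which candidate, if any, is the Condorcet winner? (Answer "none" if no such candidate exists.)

Ferraro

Head-to-head results (25 committee members):
Gupta vs Chen: 3+3+4+4 = 14 for Gupta, 11 for Chen — Gupta by 14–11.
Gupta vs Singh: 5+3+3+3+4 = 18 for Gupta, 7 for Singh — Gupta by 18–7.
Gupta–Larsen: Gupta 19–6.
Gupta vs Ferraro: 3+3+4 = 10 for Gupta, 15 for Ferraro — Ferraro by 15–10.
Gupta vs Zhou: Gupta is ranked higher on 5+3+3+4+4 = 19 ballots, Zhou on 6. Gupta wins 19–6.
Chen vs Singh: Chen, 15–10.
Chen vs Larsen: Larsen wins 13–12.
Chen vs Ferraro: 5 to 20, Ferraro.
Chen vs Zhou: Zhou, 16–9.
Singh vs Larsen: Singh preferred on 4+3 = 7 ballots; Larsen wins 18–7.
Singh vs Ferraro: 3 for Singh, 22 for Ferraro — Ferraro by 22–3.
Singh–Zhou: Zhou 21–4.
Larsen vs Ferraro: 3+3 = 6 for Larsen, 19 for Ferraro — Ferraro by 19–6.
Larsen–Zhou: Zhou 18–7.
Ferraro vs Zhou: 5+3+4+4 = 16 for Ferraro, 9 for Zhou — Ferraro by 16–9.
Ferraro wins every pairwise contest, so Ferraro is the Condorcet winner.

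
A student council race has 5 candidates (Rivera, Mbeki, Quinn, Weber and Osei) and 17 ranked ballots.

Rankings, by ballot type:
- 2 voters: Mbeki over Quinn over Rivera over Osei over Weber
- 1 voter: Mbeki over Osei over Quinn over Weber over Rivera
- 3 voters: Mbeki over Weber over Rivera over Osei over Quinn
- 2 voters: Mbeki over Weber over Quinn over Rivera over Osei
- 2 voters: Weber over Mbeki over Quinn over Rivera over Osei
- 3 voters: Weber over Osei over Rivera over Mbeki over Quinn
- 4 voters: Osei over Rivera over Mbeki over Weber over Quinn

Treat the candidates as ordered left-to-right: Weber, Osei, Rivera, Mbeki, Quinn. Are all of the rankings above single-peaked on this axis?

no

Axis positions: Weber=1, Osei=2, Rivera=3, Mbeki=4, Quinn=5.
Ballot type 1 (peak Mbeki at position 4): ranking walks positions 4-5-3-2-1, expanding outward from the peak — single-peaked.
Ballot type 2: ranking walks positions 4-2-5-1-3; Osei is ranked above Rivera even though Rivera lies between Osei and the peak Mbeki on the axis — preferences dip and rise again. Not single-peaked.
Ballot type 3: ranking walks positions 4-1-3-2-5; Weber is ranked above Rivera even though Rivera lies between Weber and the peak Mbeki on the axis — preferences dip and rise again. Not single-peaked.
Ballot type 4: ranking walks positions 4-1-5-3-2; Weber is ranked above Rivera even though Rivera lies between Weber and the peak Mbeki on the axis — preferences dip and rise again. Not single-peaked.
Ballot type 5: ranking walks positions 1-4-5-3-2; Mbeki is ranked above Osei even though Osei lies between Mbeki and the peak Weber on the axis — preferences dip and rise again. Not single-peaked.
Ballot type 6 (peak Weber at position 1): ranking walks positions 1-2-3-4-5, expanding outward from the peak — single-peaked.
Ballot type 7 (peak Osei at position 2): ranking walks positions 2-3-4-1-5, expanding outward from the peak — single-peaked.
Ballot type 2 violates single-peakedness, so the profile is not single-peaked on this axis.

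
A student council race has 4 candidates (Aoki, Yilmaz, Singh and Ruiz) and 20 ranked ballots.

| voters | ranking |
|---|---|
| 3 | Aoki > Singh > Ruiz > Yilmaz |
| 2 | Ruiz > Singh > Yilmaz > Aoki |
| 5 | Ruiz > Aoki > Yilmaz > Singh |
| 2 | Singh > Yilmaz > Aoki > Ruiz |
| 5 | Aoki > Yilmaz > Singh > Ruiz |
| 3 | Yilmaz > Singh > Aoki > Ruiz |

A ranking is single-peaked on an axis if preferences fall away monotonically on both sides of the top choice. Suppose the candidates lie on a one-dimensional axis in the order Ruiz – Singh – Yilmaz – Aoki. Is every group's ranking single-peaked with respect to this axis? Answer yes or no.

Axis positions: Ruiz=1, Singh=2, Yilmaz=3, Aoki=4.
Group 1: ranking walks positions 4-2-1-3; Singh is ranked above Yilmaz even though Yilmaz lies between Singh and the peak Aoki on the axis — preferences dip and rise again. Not single-peaked.
Group 2 (peak Ruiz at position 1): ranking walks positions 1-2-3-4, expanding outward from the peak — single-peaked.
Group 3: ranking walks positions 1-4-3-2; Aoki is ranked above Singh even though Singh lies between Aoki and the peak Ruiz on the axis — preferences dip and rise again. Not single-peaked.
Group 4 (peak Singh at position 2): ranking walks positions 2-3-4-1, expanding outward from the peak — single-peaked.
Group 5 (peak Aoki at position 4): ranking walks positions 4-3-2-1, expanding outward from the peak — single-peaked.
Group 6 (peak Yilmaz at position 3): ranking walks positions 3-2-4-1, expanding outward from the peak — single-peaked.
Group 1 violates single-peakedness, so the profile is not single-peaked on this axis.

no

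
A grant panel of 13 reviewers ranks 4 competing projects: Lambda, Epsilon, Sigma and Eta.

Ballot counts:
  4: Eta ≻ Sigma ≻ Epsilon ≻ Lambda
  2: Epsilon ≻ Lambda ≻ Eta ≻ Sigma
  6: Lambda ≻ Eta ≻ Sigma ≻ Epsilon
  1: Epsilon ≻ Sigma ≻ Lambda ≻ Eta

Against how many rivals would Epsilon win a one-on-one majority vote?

Epsilon against each rival (13 reviewers):
Epsilon vs Lambda: 4+2+1 = 7 for Epsilon, 6 for Lambda — Epsilon by 7–6.
Epsilon–Sigma: Sigma 10–3.
Epsilon vs Eta: Eta, 10–3.
Epsilon beats Lambda; loses to Sigma, Eta — 1 pairwise win.

1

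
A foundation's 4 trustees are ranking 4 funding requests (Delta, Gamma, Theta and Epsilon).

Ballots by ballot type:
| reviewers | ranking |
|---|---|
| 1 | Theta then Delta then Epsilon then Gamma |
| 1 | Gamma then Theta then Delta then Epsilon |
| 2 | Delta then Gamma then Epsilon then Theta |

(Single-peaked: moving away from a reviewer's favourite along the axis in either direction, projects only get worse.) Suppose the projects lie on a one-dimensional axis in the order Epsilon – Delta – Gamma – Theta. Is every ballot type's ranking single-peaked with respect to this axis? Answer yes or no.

Axis positions: Epsilon=1, Delta=2, Gamma=3, Theta=4.
Ballot type 1: ranking walks positions 4-2-1-3; Delta is ranked above Gamma even though Gamma lies between Delta and the peak Theta on the axis — preferences dip and rise again. Not single-peaked.
Ballot type 2 (peak Gamma at position 3): ranking walks positions 3-4-2-1, expanding outward from the peak — single-peaked.
Ballot type 3 (peak Delta at position 2): ranking walks positions 2-3-1-4, expanding outward from the peak — single-peaked.
Ballot type 1 violates single-peakedness, so the profile is not single-peaked on this axis.

no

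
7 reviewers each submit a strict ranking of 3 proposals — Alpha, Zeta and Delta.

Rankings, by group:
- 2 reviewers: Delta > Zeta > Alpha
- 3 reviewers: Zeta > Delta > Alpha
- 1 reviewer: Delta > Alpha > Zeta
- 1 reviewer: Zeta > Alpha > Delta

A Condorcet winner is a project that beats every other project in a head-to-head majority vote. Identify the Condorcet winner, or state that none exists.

Zeta

Pairwise majorities:
Alpha vs Zeta: Alpha preferred on 1 ballot; Zeta wins 6–1.
Alpha vs Delta: 1 for Alpha, 6 for Delta — Delta by 6–1.
Zeta vs Delta: Zeta preferred on 3+1 = 4 ballots; Zeta wins 4–3.
Zeta wins every pairwise contest, so Zeta is the Condorcet winner.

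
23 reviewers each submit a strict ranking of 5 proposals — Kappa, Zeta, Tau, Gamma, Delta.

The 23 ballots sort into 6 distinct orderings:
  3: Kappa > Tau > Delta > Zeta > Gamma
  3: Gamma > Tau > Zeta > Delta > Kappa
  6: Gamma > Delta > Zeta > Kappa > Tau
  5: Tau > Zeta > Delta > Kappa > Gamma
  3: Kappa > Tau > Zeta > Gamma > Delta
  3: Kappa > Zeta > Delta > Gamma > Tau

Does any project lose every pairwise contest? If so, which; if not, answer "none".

Pairwise majorities:
Kappa–Zeta: Zeta 14–9.
Kappa vs Tau: 3+6+3+3 = 15 for Kappa, 8 for Tau — Kappa by 15–8.
Kappa vs Gamma: Kappa is ranked higher on 3+5+3+3 = 14 ballots, Gamma on 9. Kappa wins 14–9.
Kappa vs Delta: 9 to 14, Delta.
Zeta vs Tau: 6+3 = 9 for Zeta, 14 for Tau — Tau by 14–9.
Zeta vs Gamma: 3+5+3+3 = 14 for Zeta, 9 for Gamma — Zeta by 14–9.
Zeta vs Delta: 14 to 9, Zeta.
Tau–Gamma: Gamma 12–11.
Tau vs Delta: 3+3+5+3 = 14 for Tau, 9 for Delta — Tau by 14–9.
Gamma vs Delta: Gamma wins 12–11.
No project is winless: Kappa beats Tau; Zeta beats Kappa; Tau beats Zeta; Gamma beats Tau; Delta beats Kappa. There is no Condorcet loser.

none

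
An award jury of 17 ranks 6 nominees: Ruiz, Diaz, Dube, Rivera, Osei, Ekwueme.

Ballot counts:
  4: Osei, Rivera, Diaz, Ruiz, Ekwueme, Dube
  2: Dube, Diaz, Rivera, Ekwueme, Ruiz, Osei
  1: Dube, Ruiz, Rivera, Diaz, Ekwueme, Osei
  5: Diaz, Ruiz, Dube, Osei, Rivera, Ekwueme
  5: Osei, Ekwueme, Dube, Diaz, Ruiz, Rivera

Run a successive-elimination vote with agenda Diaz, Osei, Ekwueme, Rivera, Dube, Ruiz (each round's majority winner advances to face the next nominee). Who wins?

Round 1: Diaz vs Osei — 8–9, Osei advances.
Round 2: Osei vs Ekwueme — 14–3, Osei advances.
Round 3: Osei vs Rivera — 14–3, Osei advances.
Round 4: Osei vs Dube — 9–8, Osei advances.
Round 5: Osei vs Ruiz — 9–8, Osei advances.
The agenda winner is Osei.

Osei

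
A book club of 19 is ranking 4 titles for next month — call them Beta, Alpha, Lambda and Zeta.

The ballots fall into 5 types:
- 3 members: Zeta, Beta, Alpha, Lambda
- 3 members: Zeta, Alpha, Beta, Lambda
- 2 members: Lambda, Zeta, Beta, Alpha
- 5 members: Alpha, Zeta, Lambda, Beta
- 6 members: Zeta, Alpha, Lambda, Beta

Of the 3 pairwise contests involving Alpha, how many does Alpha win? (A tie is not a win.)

Alpha against each rival (19 members):
Alpha vs Beta: 3+5+6 = 14 for Alpha, 5 for Beta — Alpha by 14–5.
Alpha vs Lambda: Alpha, 17–2.
Alpha vs Zeta: 5 for Alpha, 14 for Zeta — Zeta by 14–5.
Alpha beats Beta, Lambda; loses to Zeta — 2 pairwise wins.

2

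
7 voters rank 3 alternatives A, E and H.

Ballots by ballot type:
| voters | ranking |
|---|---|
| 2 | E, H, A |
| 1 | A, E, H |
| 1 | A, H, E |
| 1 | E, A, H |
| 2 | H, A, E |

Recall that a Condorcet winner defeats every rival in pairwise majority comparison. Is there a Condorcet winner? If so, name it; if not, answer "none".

none

Pairwise majorities:
A vs E: A preferred on 1+1+2 = 4 ballots; A wins 4–3.
A vs H: 3 to 4, H.
E vs H: 2+1+1 = 4 for E, 3 for H — E by 4–3.
Each alternative drops at least one matchup (A loses to H; E loses to A; H loses to E); the cycle A > E > H > A rules out a Condorcet winner.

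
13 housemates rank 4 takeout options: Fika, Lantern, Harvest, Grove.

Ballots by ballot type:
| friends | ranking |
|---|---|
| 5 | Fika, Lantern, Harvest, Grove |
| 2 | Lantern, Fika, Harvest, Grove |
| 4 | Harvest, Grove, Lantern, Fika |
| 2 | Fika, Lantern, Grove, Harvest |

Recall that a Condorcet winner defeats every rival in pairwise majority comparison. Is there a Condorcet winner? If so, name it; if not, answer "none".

Check each pair by majority over 13 ballots:
Fika vs Lantern: 7 to 6, Fika.
Fika vs Harvest: Fika, 9–4.
Fika vs Grove: Fika is ranked higher on 5+2+2 = 9 ballots, Grove on 4. Fika wins 9–4.
Lantern vs Harvest: 9 to 4, Lantern.
Lantern vs Grove: 9 to 4, Lantern.
Harvest vs Grove: Harvest wins 11–2.
Fika beats each of Lantern, Harvest, Grove — Fika is the Condorcet winner.

Fika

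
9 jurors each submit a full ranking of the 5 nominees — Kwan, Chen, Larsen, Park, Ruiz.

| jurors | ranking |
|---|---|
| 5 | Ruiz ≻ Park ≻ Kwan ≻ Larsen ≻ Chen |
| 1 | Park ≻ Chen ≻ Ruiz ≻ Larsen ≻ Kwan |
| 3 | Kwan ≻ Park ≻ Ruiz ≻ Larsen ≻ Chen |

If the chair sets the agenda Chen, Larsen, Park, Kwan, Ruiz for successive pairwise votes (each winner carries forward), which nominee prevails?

Round 1: Chen vs Larsen — 1–8, Larsen advances.
Round 2: Larsen vs Park — 0–9, Park advances.
Round 3: Park vs Kwan — 6–3, Park advances.
Round 4: Park vs Ruiz — 4–5, Ruiz advances.
Ruiz survives the agenda.

Ruiz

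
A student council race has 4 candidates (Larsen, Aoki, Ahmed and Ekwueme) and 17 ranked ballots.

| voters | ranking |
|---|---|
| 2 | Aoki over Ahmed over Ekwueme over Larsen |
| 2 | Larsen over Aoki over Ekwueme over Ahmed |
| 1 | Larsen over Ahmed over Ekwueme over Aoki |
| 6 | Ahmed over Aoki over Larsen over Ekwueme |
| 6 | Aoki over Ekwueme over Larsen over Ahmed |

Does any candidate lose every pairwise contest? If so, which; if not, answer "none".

Head-to-head results (17 voters):
Larsen–Aoki: Aoki 14–3.
Larsen vs Ahmed: Larsen, 9–8.
Larsen–Ekwueme: Larsen 9–8.
Aoki vs Ahmed: Aoki preferred on 2+2+6 = 10 ballots; Aoki wins 10–7.
Aoki vs Ekwueme: Aoki is ranked higher on 2+2+6+6 = 16 ballots, Ekwueme on 1. Aoki wins 16–1.
Ahmed vs Ekwueme: 9 to 8, Ahmed.
Ekwueme loses to every other candidate — it is the Condorcet loser.

Ekwueme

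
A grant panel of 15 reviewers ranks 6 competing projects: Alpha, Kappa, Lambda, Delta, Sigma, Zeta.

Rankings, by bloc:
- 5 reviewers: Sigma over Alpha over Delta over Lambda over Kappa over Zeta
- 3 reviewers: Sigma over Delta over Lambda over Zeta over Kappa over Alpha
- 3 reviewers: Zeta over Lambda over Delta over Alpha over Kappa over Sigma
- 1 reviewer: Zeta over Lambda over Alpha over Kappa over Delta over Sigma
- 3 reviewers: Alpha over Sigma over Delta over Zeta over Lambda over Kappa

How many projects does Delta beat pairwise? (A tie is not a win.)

Delta against each rival (15 reviewers):
Delta vs Alpha: Alpha, 9–6.
Delta vs Kappa: Delta preferred on 5+3+3+3 = 14 ballots; Delta wins 14–1.
Delta vs Lambda: 5+3+3 = 11 for Delta, 4 for Lambda — Delta by 11–4.
Delta vs Sigma: Delta preferred on 3+1 = 4 ballots; Sigma wins 11–4.
Delta vs Zeta: Delta, 11–4.
Delta beats Kappa, Lambda, Zeta; loses to Alpha, Sigma — 3 pairwise wins.

3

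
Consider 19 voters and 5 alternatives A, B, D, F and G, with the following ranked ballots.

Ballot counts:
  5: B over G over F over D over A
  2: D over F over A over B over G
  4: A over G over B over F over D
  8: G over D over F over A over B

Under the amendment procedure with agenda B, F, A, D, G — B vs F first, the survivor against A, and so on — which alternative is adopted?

Round 1: B vs F — 9–10, F advances.
Round 2: F vs A — 15–4, F advances.
Round 3: F vs D — 9–10, D advances.
Round 4: D vs G — 2–17, G advances.
The agenda winner is G.

G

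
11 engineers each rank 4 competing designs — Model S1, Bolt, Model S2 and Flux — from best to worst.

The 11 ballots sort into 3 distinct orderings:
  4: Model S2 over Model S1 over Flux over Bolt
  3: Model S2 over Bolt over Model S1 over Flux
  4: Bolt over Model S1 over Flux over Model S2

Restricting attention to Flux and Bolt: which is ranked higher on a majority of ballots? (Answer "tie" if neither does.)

Bolt

Ballots ranking Flux above Bolt: 4.
Ballots ranking Bolt above Flux: 11 − 4 = 7.
Bolt wins the head-to-head 7–4.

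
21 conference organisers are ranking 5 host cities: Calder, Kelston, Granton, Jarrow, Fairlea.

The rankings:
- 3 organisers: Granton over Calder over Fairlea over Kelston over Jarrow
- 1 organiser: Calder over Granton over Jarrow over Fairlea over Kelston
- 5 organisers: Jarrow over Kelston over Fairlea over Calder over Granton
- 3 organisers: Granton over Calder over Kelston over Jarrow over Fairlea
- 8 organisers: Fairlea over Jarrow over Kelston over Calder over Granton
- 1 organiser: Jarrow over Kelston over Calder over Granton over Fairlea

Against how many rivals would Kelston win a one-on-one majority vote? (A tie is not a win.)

2

Kelston against each rival (21 organisers):
Kelston vs Calder: 5+8+1 = 14 for Kelston, 7 for Calder — Kelston by 14–7.
Kelston vs Granton: Kelston is ranked higher on 5+8+1 = 14 ballots, Granton on 7. Kelston wins 14–7.
Kelston–Jarrow: Jarrow 15–6.
Kelston vs Fairlea: 5+3+1 = 9 for Kelston, 12 for Fairlea — Fairlea by 12–9.
Kelston beats Calder, Granton; loses to Jarrow, Fairlea — 2 pairwise wins.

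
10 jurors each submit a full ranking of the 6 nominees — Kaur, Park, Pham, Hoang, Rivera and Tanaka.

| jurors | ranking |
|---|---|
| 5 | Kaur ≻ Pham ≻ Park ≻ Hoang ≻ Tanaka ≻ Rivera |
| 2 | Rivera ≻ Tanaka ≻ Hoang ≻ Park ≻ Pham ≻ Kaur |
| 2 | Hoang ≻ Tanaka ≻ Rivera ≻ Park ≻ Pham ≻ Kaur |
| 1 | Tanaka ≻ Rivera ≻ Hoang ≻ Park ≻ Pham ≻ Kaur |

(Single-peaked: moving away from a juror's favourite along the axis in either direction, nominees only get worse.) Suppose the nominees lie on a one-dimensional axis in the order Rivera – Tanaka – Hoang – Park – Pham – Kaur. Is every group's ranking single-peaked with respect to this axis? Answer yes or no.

yes

Axis positions: Rivera=1, Tanaka=2, Hoang=3, Park=4, Pham=5, Kaur=6.
Group 1 (peak Kaur at position 6): ranking walks positions 6-5-4-3-2-1, expanding outward from the peak — single-peaked.
Group 2 (peak Rivera at position 1): ranking walks positions 1-2-3-4-5-6, expanding outward from the peak — single-peaked.
Group 3 (peak Hoang at position 3): ranking walks positions 3-2-1-4-5-6, expanding outward from the peak — single-peaked.
Group 4 (peak Tanaka at position 2): ranking walks positions 2-1-3-4-5-6, expanding outward from the peak — single-peaked.
Every ranking is single-peaked on this axis.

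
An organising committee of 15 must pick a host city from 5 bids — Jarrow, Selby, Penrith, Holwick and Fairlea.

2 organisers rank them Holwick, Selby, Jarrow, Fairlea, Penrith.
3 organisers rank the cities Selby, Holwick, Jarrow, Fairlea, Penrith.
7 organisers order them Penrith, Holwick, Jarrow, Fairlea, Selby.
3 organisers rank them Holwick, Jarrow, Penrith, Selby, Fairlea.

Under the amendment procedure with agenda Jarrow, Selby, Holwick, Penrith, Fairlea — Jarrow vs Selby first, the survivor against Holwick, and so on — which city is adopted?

Holwick

Round 1: Jarrow vs Selby — 10–5, Jarrow advances.
Round 2: Jarrow vs Holwick — 0–15, Holwick advances.
Round 3: Holwick vs Penrith — 8–7, Holwick advances.
Round 4: Holwick vs Fairlea — 15–0, Holwick advances.
Holwick survives the agenda.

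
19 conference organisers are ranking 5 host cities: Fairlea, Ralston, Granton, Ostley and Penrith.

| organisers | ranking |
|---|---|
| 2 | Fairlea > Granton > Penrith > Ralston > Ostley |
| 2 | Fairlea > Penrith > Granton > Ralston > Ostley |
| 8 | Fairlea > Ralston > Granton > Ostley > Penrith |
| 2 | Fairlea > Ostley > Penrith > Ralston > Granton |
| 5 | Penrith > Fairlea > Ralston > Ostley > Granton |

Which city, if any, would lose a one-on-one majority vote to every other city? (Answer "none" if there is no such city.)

Head-to-head results (19 organisers):
Fairlea vs Ralston: Fairlea is ranked higher on 2+2+8+2+5 = 19 ballots, Ralston on 0. Fairlea wins 19–0.
Fairlea vs Granton: Fairlea is ranked higher on 2+2+8+2+5 = 19 ballots, Granton on 0. Fairlea wins 19–0.
Fairlea–Ostley: Fairlea 19–0.
Fairlea–Penrith: Fairlea 14–5.
Ralston vs Granton: Ralston wins 15–4.
Ralston vs Ostley: Ralston, 17–2.
Ralston vs Penrith: Penrith wins 11–8.
Granton vs Ostley: Granton preferred on 2+2+8 = 12 ballots; Granton wins 12–7.
Granton vs Penrith: Granton, 10–9.
Ostley vs Penrith: Ostley, 10–9.
Every city wins at least one matchup (Fairlea beats Ralston; Ralston beats Granton; Granton beats Ostley; Ostley beats Penrith; Penrith beats Ralston), so there is no Condorcet loser.

none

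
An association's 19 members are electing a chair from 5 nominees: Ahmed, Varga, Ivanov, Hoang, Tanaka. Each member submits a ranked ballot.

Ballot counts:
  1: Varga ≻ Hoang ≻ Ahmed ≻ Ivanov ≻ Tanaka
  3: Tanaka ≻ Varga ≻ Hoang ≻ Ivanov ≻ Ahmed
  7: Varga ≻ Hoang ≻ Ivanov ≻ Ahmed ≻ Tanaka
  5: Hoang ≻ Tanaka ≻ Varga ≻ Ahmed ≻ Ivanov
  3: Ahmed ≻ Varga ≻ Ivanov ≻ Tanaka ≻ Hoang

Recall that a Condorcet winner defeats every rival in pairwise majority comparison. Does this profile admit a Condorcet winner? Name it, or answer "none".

Varga

Head-to-head results (19 voters):
Ahmed–Varga: Varga 16–3.
Ahmed vs Ivanov: Ivanov, 10–9.
Ahmed vs Hoang: Hoang, 16–3.
Ahmed–Tanaka: Ahmed 11–8.
Varga–Ivanov: Varga 19–0.
Varga vs Hoang: Varga, 14–5.
Varga vs Tanaka: Varga wins 11–8.
Ivanov vs Hoang: Hoang wins 16–3.
Ivanov vs Tanaka: Ivanov, 11–8.
Hoang–Tanaka: Hoang 13–6.
Varga beats each of Ahmed, Ivanov, Hoang, Tanaka — Varga is the Condorcet winner.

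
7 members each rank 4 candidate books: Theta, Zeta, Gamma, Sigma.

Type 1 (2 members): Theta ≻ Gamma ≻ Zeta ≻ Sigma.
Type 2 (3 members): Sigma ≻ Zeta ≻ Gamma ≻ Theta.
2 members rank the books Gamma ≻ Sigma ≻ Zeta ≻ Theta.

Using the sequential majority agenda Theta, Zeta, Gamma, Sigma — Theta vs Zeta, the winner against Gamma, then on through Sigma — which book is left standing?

Round 1: Theta vs Zeta — 2–5, Zeta advances.
Round 2: Zeta vs Gamma — 3–4, Gamma advances.
Round 3: Gamma vs Sigma — 4–3, Gamma advances.
Gamma survives the agenda.

Gamma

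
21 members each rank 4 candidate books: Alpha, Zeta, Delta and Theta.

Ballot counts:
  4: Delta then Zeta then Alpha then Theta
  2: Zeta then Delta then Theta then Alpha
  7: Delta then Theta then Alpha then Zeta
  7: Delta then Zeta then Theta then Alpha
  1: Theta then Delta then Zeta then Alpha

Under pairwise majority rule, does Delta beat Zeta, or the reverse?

Ballots ranking Delta above Zeta: 4 + 7 + 7 + 1 = 19.
Ballots ranking Zeta above Delta: 21 − 19 = 2.
Delta wins the head-to-head 19–2.

Delta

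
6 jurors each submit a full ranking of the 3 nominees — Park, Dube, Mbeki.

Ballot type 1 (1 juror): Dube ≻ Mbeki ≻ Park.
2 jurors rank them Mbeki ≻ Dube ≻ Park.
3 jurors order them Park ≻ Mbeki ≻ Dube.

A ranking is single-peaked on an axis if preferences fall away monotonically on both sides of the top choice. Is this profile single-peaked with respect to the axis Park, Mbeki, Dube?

Axis positions: Park=1, Mbeki=2, Dube=3.
Ballot type 1 (peak Dube at position 3): ranking walks positions 3-2-1, expanding outward from the peak — single-peaked.
Ballot type 2 (peak Mbeki at position 2): ranking walks positions 2-3-1, expanding outward from the peak — single-peaked.
Ballot type 3 (peak Park at position 1): ranking walks positions 1-2-3, expanding outward from the peak — single-peaked.
Every ranking is single-peaked on this axis.

yes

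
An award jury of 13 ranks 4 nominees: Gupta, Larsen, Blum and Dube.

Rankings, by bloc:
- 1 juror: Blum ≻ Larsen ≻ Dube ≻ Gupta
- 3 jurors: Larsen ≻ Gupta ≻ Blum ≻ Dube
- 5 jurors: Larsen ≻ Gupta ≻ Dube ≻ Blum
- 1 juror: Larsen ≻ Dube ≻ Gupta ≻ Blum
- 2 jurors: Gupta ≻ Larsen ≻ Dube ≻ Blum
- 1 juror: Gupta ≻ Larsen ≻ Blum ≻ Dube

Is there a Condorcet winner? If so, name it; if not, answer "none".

Larsen

Head-to-head results (13 jurors):
Gupta vs Larsen: 2+1 = 3 for Gupta, 10 for Larsen — Larsen by 10–3.
Gupta vs Blum: 12 to 1, Gupta.
Gupta vs Dube: Gupta is ranked higher on 3+5+2+1 = 11 ballots, Dube on 2. Gupta wins 11–2.
Larsen vs Blum: Larsen is ranked higher on 3+5+1+2+1 = 12 ballots, Blum on 1. Larsen wins 12–1.
Larsen vs Dube: 1+3+5+1+2+1 = 13 for Larsen, 0 for Dube — Larsen by 13–0.
Blum vs Dube: Blum is ranked higher on 1+3+1 = 5 ballots, Dube on 8. Dube wins 8–5.
Larsen beats each of Gupta, Blum, Dube — Larsen is the Condorcet winner.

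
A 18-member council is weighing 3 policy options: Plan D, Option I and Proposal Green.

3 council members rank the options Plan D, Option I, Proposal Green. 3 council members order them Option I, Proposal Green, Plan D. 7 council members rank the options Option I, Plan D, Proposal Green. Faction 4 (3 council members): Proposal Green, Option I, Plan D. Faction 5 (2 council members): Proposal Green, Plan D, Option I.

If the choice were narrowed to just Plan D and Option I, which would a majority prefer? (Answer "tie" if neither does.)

Option I

Ballots ranking Plan D above Option I: 3 + 2 = 5.
Ballots ranking Option I above Plan D: 18 − 5 = 13.
Option I wins the head-to-head 13–5.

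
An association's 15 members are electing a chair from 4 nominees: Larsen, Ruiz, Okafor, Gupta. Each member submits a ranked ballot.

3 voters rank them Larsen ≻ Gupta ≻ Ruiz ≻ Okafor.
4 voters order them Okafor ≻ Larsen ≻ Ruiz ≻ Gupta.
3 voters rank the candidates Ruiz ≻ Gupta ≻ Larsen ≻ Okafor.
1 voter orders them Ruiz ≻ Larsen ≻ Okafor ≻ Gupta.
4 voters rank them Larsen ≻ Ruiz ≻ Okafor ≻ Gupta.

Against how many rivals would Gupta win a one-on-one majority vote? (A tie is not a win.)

Gupta against each rival (15 voters):
Gupta–Larsen: Larsen 12–3.
Gupta vs Ruiz: Ruiz wins 12–3.
Gupta vs Okafor: 6 to 9, Okafor.
Gupta beats no one; loses to Larsen, Ruiz, Okafor — 0 pairwise wins.

0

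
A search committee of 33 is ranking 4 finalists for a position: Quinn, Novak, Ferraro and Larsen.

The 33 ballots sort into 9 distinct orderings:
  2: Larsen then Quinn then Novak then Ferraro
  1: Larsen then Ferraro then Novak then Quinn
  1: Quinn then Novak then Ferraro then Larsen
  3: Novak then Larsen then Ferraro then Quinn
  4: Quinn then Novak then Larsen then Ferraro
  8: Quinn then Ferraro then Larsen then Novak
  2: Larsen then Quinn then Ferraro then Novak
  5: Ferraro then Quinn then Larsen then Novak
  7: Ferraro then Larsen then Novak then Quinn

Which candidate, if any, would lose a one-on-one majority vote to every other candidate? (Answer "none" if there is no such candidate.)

Novak

Head-to-head results (33 committee members):
Quinn–Novak: Quinn 22–11.
Quinn vs Ferraro: Quinn preferred on 2+1+4+8+2 = 17 ballots; Quinn wins 17–16.
Quinn vs Larsen: Quinn, 18–15.
Novak vs Ferraro: Novak preferred on 2+1+3+4 = 10 ballots; Ferraro wins 23–10.
Novak vs Larsen: 1+3+4 = 8 for Novak, 25 for Larsen — Larsen by 25–8.
Ferraro–Larsen: Ferraro 21–12.
Novak is beaten in every head-to-head and is the Condorcet loser.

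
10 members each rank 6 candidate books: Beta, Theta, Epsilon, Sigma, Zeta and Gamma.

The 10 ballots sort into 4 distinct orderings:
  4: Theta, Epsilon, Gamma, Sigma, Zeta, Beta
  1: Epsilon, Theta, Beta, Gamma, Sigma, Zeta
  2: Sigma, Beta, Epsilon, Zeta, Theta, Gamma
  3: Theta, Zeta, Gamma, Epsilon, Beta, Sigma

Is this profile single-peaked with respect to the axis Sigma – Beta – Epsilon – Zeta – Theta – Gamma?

no

Axis positions: Sigma=1, Beta=2, Epsilon=3, Zeta=4, Theta=5, Gamma=6.
Bloc 1: ranking walks positions 5-3-6-1-4-2; Epsilon is ranked above Zeta even though Zeta lies between Epsilon and the peak Theta on the axis — preferences dip and rise again. Not single-peaked.
Bloc 2: ranking walks positions 3-5-2-6-1-4; Theta is ranked above Zeta even though Zeta lies between Theta and the peak Epsilon on the axis — preferences dip and rise again. Not single-peaked.
Bloc 3 (peak Sigma at position 1): ranking walks positions 1-2-3-4-5-6, expanding outward from the peak — single-peaked.
Bloc 4 (peak Theta at position 5): ranking walks positions 5-4-6-3-2-1, expanding outward from the peak — single-peaked.
Bloc 1 violates single-peakedness, so the profile is not single-peaked on this axis.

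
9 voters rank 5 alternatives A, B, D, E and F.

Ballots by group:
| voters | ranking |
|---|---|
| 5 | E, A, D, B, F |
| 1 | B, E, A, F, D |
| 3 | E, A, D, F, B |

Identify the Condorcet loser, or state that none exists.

F

Head-to-head results (9 voters):
A–B: A 8–1.
A vs D: A is ranked higher on 5+1+3 = 9 ballots, D on 0. A wins 9–0.
A vs E: E wins 9–0.
A vs F: A is ranked higher on 5+1+3 = 9 ballots, F on 0. A wins 9–0.
B vs D: B is ranked higher on 1 ballot, D on 8. D wins 8–1.
B vs E: E wins 8–1.
B vs F: B, 6–3.
D–E: E 9–0.
D vs F: 5+3 = 8 for D, 1 for F — D by 8–1.
E vs F: E, 9–0.
F loses to every other alternative — it is the Condorcet loser.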